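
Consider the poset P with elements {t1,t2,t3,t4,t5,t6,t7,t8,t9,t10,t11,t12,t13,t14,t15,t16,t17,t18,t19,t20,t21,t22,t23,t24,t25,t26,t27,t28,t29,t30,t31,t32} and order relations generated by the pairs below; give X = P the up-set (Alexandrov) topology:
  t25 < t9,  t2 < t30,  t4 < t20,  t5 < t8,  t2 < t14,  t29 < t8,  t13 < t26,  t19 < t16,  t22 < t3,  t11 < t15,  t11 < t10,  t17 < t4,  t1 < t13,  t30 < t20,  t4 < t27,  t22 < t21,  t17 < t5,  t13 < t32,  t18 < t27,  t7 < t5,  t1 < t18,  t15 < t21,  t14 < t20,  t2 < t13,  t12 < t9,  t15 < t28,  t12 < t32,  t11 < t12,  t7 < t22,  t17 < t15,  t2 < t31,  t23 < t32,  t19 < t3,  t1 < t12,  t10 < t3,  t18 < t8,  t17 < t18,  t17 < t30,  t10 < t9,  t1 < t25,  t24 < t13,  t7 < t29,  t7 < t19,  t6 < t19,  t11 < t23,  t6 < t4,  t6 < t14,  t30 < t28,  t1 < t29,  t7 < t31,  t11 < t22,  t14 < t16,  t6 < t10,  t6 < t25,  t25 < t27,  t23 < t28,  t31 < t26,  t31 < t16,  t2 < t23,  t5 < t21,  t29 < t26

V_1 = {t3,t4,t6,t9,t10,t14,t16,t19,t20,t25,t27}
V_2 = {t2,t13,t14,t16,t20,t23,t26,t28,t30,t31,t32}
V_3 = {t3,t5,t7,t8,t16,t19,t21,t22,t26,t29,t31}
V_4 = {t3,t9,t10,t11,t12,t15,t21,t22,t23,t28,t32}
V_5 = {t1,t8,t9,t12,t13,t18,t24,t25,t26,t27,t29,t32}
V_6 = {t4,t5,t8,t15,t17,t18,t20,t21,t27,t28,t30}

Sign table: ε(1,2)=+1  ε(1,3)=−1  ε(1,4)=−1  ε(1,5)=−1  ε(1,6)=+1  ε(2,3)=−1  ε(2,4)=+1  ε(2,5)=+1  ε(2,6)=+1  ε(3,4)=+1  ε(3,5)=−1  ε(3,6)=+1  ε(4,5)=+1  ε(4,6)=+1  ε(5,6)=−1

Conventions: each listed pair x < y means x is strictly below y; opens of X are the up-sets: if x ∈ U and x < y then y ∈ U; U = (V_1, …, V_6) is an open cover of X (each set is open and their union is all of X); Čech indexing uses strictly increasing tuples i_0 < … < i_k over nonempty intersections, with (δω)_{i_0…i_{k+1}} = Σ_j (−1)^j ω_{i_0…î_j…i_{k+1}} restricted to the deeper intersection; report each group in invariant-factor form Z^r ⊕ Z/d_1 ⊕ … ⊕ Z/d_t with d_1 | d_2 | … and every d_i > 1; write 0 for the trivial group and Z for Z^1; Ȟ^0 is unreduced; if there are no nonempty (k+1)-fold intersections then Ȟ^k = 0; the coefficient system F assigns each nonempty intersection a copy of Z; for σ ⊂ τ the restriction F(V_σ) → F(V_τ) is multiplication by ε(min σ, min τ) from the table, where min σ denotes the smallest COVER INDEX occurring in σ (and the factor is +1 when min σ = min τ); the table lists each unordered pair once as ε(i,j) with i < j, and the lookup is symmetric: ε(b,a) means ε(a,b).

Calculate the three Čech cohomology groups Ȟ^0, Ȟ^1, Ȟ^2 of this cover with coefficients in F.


intersection data:
  V12={t14,t16,t20} V13={t3,t16,t19} V14={t3,t9,t10} V15={t9,t25,t27} V16={t4,t20,t27} V23={t16,t26,t31} V24={t23,t28,t32} V25={t13,t26,t32} V26={t20,t28,t30} V34={t3,t21,t22} V35={t8,t26,t29} V36={t5,t8,t21} V45={t9,t12,t32} V46={t15,t21,t28} V56={t8,t18,t27}
  V123={t16} V126={t20} V134={t3} V145={t9} V156={t27} V235={t26} V245={t32} V246={t28} V346={t21} V356={t8}
C dims 6,15,10; δ0: rk 6, SNF 1^5·2; δ1: rk 9, SNF 1^9
Ȟ^0 = (6 − 6) − 0 = 0, so Ȟ^0 ≅ 0
Ȟ^1 = (15 − 9) − 6 = 0 plus torsion [2], so Ȟ^1 ≅ Z/2
Ȟ^2 = (10 − 0) − 9 = 1, so Ȟ^2 ≅ Z

Ȟ^0 = 0; Ȟ^1 = Z/2; Ȟ^2 = Z


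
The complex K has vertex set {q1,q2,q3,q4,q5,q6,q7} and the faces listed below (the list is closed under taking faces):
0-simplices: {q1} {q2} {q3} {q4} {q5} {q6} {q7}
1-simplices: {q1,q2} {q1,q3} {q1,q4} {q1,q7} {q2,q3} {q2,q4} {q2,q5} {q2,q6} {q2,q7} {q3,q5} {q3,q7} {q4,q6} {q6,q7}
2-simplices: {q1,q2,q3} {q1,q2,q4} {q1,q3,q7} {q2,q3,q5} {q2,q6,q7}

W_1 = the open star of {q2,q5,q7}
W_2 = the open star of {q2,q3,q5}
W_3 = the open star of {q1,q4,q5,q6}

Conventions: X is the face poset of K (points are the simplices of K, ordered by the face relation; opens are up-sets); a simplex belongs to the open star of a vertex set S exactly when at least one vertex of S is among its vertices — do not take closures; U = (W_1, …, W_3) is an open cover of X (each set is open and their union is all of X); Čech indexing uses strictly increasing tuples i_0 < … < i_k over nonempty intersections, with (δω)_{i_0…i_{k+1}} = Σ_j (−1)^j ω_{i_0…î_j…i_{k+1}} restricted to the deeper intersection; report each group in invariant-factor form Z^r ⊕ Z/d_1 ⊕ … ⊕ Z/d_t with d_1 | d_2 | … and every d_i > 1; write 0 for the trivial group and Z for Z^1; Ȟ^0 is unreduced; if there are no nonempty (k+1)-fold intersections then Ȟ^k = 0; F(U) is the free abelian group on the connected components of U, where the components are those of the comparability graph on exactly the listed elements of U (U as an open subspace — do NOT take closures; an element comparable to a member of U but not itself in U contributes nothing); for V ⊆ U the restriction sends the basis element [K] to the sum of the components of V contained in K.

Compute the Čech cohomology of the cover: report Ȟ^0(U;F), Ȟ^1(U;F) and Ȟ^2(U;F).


Ȟ^0 ≅ Z,  Ȟ^1 ≅ Z^2,  Ȟ^2 ≅ 0

nerve simplices:
  W1={{q2},{q5},{q7},{q1,q2},{q1,q7},{q2,q3},{q2,q4},{q2,q5},{q2,q6},{q2,q7},{q3,q5},{q3,q7},{q6,q7},{q1,q2,q3},{q1,q2,q4},{q1,q3,q7},{q2,q3,q5},{q2,q6,q7}} W2={{q2},{q3},{q5},{q1,q2},{q1,q3},{q2,q3},{q2,q4},{q2,q5},{q2,q6},{q2,q7},{q3,q5},{q3,q7},{q1,q2,q3},{q1,q2,q4},{q1,q3,q7},{q2,q3,q5},{q2,q6,q7}} W3={{q1},{q4},{q5},{q6},{q1,q2},{q1,q3},{q1,q4},{q1,q7},{q2,q4},{q2,q5},{q2,q6},{q3,q5},{q4,q6},{q6,q7},{q1,q2,q3},{q1,q2,q4},{q1,q3,q7},{q2,q3,q5},{q2,q6,q7}}
  W12={{q2},{q5},{q1,q2},{q2,q3},{q2,q4},{q2,q5},{q2,q6},{q2,q7},{q3,q5},{q3,q7},{q1,q2,q3},{q1,q2,q4},{q1,q3,q7},{q2,q3,q5},{q2,q6,q7}} W13={{q5},{q1,q2},{q1,q7},{q2,q4},{q2,q5},{q2,q6},{q3,q5},{q6,q7},{q1,q2,q3},{q1,q2,q4},{q1,q3,q7},{q2,q3,q5},{q2,q6,q7}} W23={{q5},{q1,q2},{q1,q3},{q2,q4},{q2,q5},{q2,q6},{q3,q5},{q1,q2,q3},{q1,q2,q4},{q1,q3,q7},{q2,q3,q5},{q2,q6,q7}}
  W123={{q5},{q1,q2},{q2,q4},{q2,q5},{q2,q6},{q3,q5},{q1,q2,q3},{q1,q2,q4},{q1,q3,q7},{q2,q3,q5},{q2,q6,q7}}
components per intersection:
  W1: {{q2},{q5},{q7},{q1,q2},{q1,q7},{q2,q3},{q2,q4},{q2,q5},{q2,q6},{q2,q7},{q3,q5},{q3,q7},{q6,q7},{q1,q2,q3},{q1,q2,q4},{q1,q3,q7},{q2,q3,q5},{q2,q6,q7}}
  W2: {{q2},{q3},{q5},{q1,q2},{q1,q3},{q2,q3},{q2,q4},{q2,q5},{q2,q6},{q2,q7},{q3,q5},{q3,q7},{q1,q2,q3},{q1,q2,q4},{q1,q3,q7},{q2,q3,q5},{q2,q6,q7}}
  W3: {{q1},{q4},{q6},{q1,q2},{q1,q3},{q1,q4},{q1,q7},{q2,q4},{q2,q6},{q4,q6},{q6,q7},{q1,q2,q3},{q1,q2,q4},{q1,q3,q7},{q2,q6,q7}} {{q5},{q2,q5},{q3,q5},{q2,q3,q5}}
  W12: {{q2},{q5},{q1,q2},{q2,q3},{q2,q4},{q2,q5},{q2,q6},{q2,q7},{q3,q5},{q1,q2,q3},{q1,q2,q4},{q2,q3,q5},{q2,q6,q7}} {{q3,q7},{q1,q3,q7}}
  W13: {{q5},{q2,q5},{q3,q5},{q2,q3,q5}} {{q1,q2},{q2,q4},{q1,q2,q3},{q1,q2,q4}} {{q1,q7},{q1,q3,q7}} {{q2,q6},{q6,q7},{q2,q6,q7}}
  W23: {{q5},{q2,q5},{q3,q5},{q2,q3,q5}} {{q1,q2},{q1,q3},{q2,q4},{q1,q2,q3},{q1,q2,q4},{q1,q3,q7}} {{q2,q6},{q2,q6,q7}}
  W123: {{q5},{q2,q5},{q3,q5},{q2,q3,q5}} {{q1,q2},{q2,q4},{q1,q2,q3},{q1,q2,q4}} {{q2,q6},{q2,q6,q7}} {{q1,q3,q7}}
C dims 4,9,4; δ0: rk 3, SNF 1^3; δ1: rk 4, SNF 1^4
degree 0: 4−3−0 = 1 → Ȟ^0 ≅ Z
degree 1: 9−4−3 = 2 → Ȟ^1 ≅ Z^2
degree 2: 4−0−4 = 0 → Ȟ^2 ≅ 0


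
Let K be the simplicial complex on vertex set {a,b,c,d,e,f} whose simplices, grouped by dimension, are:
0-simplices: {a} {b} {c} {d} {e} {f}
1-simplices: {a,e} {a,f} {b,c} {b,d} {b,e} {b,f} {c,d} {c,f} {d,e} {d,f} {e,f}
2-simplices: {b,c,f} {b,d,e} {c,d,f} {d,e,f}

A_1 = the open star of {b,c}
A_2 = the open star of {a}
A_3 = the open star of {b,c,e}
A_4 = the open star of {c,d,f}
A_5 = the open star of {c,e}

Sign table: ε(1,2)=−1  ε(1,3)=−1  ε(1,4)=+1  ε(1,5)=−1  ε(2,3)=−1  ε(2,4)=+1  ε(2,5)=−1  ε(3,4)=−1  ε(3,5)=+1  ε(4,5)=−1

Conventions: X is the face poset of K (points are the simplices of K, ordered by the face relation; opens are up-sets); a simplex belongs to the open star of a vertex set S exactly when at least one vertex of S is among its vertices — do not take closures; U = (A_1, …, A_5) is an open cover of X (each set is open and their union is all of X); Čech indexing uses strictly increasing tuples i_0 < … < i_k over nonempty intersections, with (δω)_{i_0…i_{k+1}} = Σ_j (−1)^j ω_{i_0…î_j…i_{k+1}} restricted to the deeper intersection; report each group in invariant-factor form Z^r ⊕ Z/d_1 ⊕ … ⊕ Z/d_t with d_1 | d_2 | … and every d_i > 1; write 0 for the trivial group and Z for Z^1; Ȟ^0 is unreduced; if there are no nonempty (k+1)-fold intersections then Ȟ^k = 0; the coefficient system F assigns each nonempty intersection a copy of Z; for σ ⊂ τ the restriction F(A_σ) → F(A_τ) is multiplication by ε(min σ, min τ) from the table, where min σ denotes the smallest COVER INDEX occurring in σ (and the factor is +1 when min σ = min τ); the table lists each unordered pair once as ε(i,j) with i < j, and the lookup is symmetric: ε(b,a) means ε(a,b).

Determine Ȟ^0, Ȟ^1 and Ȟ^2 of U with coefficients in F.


Ȟ^0 = Z, Ȟ^1 = Z, Ȟ^2 = 0

cover nerve:
  A1={{b},{c},{b,c},{b,d},{b,e},{b,f},{c,d},{c,f},{b,c,f},{b,d,e},{c,d,f}} A2={{a},{a,e},{a,f}} A3={{b},{c},{e},{a,e},{b,c},{b,d},{b,e},{b,f},{c,d},{c,f},{d,e},{e,f},{b,c,f},{b,d,e},{c,d,f},{d,e,f}} A4={{c},{d},{f},{a,f},{b,c},{b,d},{b,f},{c,d},{c,f},{d,e},{d,f},{e,f},{b,c,f},{b,d,e},{c,d,f},{d,e,f}} A5={{c},{e},{a,e},{b,c},{b,e},{c,d},{c,f},{d,e},{e,f},{b,c,f},{b,d,e},{c,d,f},{d,e,f}}
  A13={{b},{c},{b,c},{b,d},{b,e},{b,f},{c,d},{c,f},{b,c,f},{b,d,e},{c,d,f}} A14={{c},{b,c},{b,d},{b,f},{c,d},{c,f},{b,c,f},{b,d,e},{c,d,f}} A15={{c},{b,c},{b,e},{c,d},{c,f},{b,c,f},{b,d,e},{c,d,f}} A23={{a,e}} A24={{a,f}} A25={{a,e}} A34={{c},{b,c},{b,d},{b,f},{c,d},{c,f},{d,e},{e,f},{b,c,f},{b,d,e},{c,d,f},{d,e,f}} A35={{c},{e},{a,e},{b,c},{b,e},{c,d},{c,f},{d,e},{e,f},{b,c,f},{b,d,e},{c,d,f},{d,e,f}} A45={{c},{b,c},{c,d},{c,f},{d,e},{e,f},{b,c,f},{b,d,e},{c,d,f},{d,e,f}}
  A134={{c},{b,c},{b,d},{b,f},{c,d},{c,f},{b,c,f},{b,d,e},{c,d,f}} A135={{c},{b,c},{b,e},{c,d},{c,f},{b,c,f},{b,d,e},{c,d,f}} A145={{c},{b,c},{c,d},{c,f},{b,c,f},{b,d,e},{c,d,f}} A235={{a,e}} A345={{c},{b,c},{c,d},{c,f},{d,e},{e,f},{b,c,f},{b,d,e},{c,d,f},{d,e,f}}
  A1345={{c},{b,c},{c,d},{c,f},{b,c,f},{b,d,e},{c,d,f}}
C dims 5,9,5,1; δ0: rk 4, SNF 1^4; δ1: rk 4, SNF 1^4; δ2: rk 1, SNF 1^1
Ȟ^0: (5−4)−0=1 ⇒ Z
Ȟ^1: (9−4)−4=1 ⇒ Z
Ȟ^2: (5−1)−4=0 ⇒ 0


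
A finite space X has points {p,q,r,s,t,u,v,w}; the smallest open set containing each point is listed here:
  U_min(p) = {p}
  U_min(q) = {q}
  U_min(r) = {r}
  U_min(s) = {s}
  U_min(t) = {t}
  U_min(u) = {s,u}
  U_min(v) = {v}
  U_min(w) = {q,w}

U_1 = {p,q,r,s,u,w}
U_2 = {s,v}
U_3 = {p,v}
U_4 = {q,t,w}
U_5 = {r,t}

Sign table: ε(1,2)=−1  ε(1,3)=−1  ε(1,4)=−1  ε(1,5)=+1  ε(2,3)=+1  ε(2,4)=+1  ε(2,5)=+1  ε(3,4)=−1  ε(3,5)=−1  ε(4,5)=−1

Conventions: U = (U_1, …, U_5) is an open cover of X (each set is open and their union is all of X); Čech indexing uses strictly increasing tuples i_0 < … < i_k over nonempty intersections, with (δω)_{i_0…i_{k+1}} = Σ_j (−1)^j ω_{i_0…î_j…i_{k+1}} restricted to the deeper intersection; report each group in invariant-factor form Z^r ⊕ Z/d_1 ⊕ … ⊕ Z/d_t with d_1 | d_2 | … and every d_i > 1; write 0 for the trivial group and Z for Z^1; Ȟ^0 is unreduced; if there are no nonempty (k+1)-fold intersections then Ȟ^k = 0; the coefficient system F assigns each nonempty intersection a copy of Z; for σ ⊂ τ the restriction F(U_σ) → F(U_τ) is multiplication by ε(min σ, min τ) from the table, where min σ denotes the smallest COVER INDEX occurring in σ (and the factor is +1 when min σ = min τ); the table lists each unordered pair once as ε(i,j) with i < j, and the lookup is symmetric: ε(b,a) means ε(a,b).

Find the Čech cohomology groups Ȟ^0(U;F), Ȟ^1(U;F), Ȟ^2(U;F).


Ȟ^0 = Z, Ȟ^1 = Z^2 and Ȟ^2 = 0

nerve simplices:
  U12={s} U13={p} U14={q,w} U15={r} U23={v} U45={t}
C dims 5,6; δ0: rk 4, SNF 1^4
degree 0: 5−4−0 = 1 → Ȟ^0 ≅ Z
degree 1: 6−0−4 = 2 → Ȟ^1 ≅ Z^2
degree 2: 0−0−0 = 0 → Ȟ^2 ≅ 0


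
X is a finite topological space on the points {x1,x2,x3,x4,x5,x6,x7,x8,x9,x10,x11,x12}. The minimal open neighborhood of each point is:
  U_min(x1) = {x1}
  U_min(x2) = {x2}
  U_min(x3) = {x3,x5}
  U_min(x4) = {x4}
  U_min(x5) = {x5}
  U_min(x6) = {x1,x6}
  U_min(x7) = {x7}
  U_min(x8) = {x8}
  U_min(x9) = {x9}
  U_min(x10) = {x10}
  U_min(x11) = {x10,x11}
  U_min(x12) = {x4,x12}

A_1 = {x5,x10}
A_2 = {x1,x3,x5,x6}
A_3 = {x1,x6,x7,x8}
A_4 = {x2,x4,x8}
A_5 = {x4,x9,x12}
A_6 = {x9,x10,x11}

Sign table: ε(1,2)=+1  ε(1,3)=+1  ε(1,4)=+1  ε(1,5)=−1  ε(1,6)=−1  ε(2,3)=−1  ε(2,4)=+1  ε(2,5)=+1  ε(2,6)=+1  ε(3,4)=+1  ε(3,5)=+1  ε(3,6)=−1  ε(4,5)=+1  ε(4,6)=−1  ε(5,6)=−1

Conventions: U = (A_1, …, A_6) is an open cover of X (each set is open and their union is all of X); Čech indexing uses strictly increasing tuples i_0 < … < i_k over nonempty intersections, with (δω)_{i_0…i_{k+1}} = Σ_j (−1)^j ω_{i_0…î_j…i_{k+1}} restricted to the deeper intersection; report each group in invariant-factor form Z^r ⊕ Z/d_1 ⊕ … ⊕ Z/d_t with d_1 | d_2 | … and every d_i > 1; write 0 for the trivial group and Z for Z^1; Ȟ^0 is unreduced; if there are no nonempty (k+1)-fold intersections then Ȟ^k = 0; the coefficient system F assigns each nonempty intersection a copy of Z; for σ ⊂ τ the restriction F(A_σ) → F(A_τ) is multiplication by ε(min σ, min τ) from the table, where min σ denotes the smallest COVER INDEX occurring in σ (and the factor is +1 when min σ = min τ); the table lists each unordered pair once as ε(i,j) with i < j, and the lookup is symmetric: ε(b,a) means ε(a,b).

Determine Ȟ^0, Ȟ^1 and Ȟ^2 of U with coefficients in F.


nerve of the cover:
  A12={x5} A16={x10} A23={x1,x6} A34={x8} A45={x4} A56={x9}
C dims 6,6; δ0: rk 6, SNF 1^5·2
Ȟ^0 = (6 − 6) − 0 = 0, so Ȟ^0 ≅ 0
Ȟ^1 = (6 − 0) − 6 = 0 plus torsion [2], so Ȟ^1 ≅ Z/2
Ȟ^2 = (0 − 0) − 0 = 0, so Ȟ^2 ≅ 0

Ȟ^0 ≅ 0, Ȟ^1 ≅ Z/2, Ȟ^2 ≅ 0


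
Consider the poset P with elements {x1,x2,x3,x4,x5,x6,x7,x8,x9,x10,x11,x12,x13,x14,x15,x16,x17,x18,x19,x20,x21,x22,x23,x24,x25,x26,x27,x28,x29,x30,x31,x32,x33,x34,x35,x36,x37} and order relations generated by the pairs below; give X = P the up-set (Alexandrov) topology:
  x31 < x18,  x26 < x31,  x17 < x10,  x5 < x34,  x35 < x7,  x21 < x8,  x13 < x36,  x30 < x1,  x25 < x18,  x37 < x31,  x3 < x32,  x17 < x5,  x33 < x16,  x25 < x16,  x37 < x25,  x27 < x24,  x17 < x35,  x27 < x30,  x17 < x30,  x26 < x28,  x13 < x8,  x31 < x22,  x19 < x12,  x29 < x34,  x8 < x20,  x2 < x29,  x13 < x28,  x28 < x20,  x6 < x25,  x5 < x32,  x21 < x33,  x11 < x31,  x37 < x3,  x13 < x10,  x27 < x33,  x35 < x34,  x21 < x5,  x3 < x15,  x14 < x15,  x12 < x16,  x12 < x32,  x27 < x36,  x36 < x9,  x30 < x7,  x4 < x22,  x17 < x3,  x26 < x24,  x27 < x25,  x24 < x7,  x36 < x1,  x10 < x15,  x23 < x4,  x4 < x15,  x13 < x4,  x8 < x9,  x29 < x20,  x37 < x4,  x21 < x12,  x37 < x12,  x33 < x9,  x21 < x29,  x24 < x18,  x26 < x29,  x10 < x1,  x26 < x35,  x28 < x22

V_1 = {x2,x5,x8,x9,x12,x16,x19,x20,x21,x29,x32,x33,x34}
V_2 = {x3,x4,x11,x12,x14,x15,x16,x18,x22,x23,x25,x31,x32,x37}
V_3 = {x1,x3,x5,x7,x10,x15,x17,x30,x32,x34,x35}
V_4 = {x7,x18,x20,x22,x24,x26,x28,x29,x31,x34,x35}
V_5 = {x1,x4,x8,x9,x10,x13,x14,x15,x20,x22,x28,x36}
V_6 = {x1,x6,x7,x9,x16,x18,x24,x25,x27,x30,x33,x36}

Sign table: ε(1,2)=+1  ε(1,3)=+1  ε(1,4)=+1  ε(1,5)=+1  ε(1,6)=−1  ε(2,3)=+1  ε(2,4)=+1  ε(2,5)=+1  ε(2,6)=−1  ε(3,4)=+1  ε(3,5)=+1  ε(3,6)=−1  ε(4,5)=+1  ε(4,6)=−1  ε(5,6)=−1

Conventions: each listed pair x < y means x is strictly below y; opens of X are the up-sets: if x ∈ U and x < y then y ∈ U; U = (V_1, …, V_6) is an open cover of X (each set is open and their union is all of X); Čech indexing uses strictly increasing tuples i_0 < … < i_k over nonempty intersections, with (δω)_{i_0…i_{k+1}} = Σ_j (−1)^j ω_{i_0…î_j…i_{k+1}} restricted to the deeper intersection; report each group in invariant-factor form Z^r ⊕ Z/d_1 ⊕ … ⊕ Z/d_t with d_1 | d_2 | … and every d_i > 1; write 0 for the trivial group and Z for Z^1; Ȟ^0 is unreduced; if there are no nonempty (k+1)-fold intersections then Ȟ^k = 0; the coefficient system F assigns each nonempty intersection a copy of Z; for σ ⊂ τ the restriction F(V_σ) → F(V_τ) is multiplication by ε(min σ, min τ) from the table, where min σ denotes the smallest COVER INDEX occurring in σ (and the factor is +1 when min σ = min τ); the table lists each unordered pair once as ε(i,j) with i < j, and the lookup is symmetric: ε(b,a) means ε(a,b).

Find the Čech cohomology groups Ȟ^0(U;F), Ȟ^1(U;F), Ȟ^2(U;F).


intersection data:
  V12={x12,x16,x32} V13={x5,x32,x34} V14={x20,x29,x34} V15={x8,x9,x20} V16={x9,x16,x33} V23={x3,x15,x32} V24={x18,x22,x31} V25={x4,x14,x15,x22} V26={x16,x18,x25} V34={x7,x34,x35} V35={x1,x10,x15} V36={x1,x7,x30} V45={x20,x22,x28} V46={x7,x18,x24} V56={x1,x9,x36}
  V123={x32} V126={x16} V134={x34} V145={x20} V156={x9} V235={x15} V245={x22} V246={x18} V346={x7} V356={x1}
C dims 6,15,10; δ0: rk 5, SNF 1^5; δ1: rk 10, SNF 1^9·2
Ȟ^0 = (6 − 5) − 0 = 1, so Ȟ^0 ≅ Z
Ȟ^1 = (15 − 10) − 5 = 0, so Ȟ^1 ≅ 0
Ȟ^2 = (10 − 0) − 10 = 0 plus torsion [2], so Ȟ^2 ≅ Z/2

Ȟ^0 = Z, Ȟ^1 = 0 and Ȟ^2 = Z/2


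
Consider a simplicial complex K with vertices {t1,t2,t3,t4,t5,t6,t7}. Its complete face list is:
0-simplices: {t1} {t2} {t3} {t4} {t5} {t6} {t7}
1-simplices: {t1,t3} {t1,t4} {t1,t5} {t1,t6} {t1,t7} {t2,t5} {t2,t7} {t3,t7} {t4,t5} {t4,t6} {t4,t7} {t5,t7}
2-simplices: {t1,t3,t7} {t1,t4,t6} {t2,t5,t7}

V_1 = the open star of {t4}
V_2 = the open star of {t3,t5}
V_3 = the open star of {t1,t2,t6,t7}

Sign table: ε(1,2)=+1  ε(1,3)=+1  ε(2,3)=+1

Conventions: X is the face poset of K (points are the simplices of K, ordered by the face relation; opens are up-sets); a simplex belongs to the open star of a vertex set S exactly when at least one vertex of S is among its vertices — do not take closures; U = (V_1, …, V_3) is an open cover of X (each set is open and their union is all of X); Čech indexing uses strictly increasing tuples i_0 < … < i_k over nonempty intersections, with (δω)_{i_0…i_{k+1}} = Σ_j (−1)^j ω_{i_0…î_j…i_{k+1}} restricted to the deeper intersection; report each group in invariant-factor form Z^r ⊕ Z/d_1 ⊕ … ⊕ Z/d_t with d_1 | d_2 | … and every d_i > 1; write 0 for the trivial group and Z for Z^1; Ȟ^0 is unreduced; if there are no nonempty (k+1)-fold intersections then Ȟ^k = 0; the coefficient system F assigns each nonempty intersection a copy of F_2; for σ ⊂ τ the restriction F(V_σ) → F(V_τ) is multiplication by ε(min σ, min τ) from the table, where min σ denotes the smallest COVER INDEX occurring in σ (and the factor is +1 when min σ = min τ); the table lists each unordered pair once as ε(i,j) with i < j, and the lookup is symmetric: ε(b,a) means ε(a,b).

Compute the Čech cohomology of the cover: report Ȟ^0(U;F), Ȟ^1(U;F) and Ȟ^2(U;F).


nonempty overlaps:
  V1={{t4},{t1,t4},{t4,t5},{t4,t6},{t4,t7},{t1,t4,t6}} V2={{t3},{t5},{t1,t3},{t1,t5},{t2,t5},{t3,t7},{t4,t5},{t5,t7},{t1,t3,t7},{t2,t5,t7}} V3={{t1},{t2},{t6},{t7},{t1,t3},{t1,t4},{t1,t5},{t1,t6},{t1,t7},{t2,t5},{t2,t7},{t3,t7},{t4,t6},{t4,t7},{t5,t7},{t1,t3,t7},{t1,t4,t6},{t2,t5,t7}}
  V12={{t4,t5}} V13={{t1,t4},{t4,t6},{t4,t7},{t1,t4,t6}} V23={{t1,t3},{t1,t5},{t2,t5},{t3,t7},{t5,t7},{t1,t3,t7},{t2,t5,t7}}
C dims 3,3; δ0: rk_F2 2
degree 0: 3−2−0 = 1 → Ȟ^0 ≅ Z/2
degree 1: 3−0−2 = 1 → Ȟ^1 ≅ Z/2
degree 2: 0−0−0 = 0 → Ȟ^2 ≅ 0

Ȟ^0(U;F) ≅ Z/2, Ȟ^1(U;F) ≅ Z/2 and Ȟ^2(U;F) ≅ 0


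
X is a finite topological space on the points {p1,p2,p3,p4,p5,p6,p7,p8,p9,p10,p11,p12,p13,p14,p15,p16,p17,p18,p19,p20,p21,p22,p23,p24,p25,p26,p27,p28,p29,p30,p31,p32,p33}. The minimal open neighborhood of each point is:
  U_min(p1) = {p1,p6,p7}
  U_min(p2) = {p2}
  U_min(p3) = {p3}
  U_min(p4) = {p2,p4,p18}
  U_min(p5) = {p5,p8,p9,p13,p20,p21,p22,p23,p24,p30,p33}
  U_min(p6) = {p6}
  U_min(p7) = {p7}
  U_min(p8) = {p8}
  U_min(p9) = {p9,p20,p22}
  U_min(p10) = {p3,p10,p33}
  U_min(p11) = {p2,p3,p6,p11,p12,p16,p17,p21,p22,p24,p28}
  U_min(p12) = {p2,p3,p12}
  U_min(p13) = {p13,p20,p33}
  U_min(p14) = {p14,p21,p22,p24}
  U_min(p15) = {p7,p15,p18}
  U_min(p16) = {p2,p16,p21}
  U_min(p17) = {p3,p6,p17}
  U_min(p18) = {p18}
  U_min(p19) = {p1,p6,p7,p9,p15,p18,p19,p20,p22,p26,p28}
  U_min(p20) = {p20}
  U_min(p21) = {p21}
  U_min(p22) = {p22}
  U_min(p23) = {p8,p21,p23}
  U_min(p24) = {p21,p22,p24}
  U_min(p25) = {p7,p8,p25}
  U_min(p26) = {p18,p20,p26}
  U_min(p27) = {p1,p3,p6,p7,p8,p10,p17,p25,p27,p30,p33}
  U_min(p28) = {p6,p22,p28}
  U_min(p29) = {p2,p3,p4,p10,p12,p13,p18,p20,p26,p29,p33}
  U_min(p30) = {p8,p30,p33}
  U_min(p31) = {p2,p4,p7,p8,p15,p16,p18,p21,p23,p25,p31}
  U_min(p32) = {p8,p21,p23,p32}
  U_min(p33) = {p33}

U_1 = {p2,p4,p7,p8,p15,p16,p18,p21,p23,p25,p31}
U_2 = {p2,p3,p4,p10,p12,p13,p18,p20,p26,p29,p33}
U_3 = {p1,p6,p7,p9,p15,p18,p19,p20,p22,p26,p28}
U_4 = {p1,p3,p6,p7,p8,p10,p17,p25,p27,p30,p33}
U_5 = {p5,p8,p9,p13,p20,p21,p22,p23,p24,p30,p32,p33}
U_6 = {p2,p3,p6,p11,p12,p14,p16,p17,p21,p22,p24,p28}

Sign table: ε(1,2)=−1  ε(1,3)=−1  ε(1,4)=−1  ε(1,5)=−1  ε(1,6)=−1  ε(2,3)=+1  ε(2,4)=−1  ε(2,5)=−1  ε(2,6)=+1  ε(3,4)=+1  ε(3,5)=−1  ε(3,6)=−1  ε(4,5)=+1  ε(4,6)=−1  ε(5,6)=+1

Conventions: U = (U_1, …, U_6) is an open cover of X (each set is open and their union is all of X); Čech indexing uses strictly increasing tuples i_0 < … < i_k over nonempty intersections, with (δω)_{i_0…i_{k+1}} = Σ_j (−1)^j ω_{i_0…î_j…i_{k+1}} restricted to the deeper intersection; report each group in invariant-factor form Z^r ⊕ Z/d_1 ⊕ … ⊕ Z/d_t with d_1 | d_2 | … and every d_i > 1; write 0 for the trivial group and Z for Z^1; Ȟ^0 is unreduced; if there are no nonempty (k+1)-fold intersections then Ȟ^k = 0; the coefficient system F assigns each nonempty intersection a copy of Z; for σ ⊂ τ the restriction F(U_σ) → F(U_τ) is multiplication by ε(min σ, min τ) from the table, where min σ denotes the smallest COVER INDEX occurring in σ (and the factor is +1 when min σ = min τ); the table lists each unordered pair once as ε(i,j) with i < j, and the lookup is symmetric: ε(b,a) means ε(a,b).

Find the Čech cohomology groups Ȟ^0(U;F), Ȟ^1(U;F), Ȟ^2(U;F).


Ȟ^0(U;F) ≅ 0, Ȟ^1(U;F) ≅ Z/2 and Ȟ^2(U;F) ≅ Z

intersection data:
  U12={p2,p4,p18} U13={p7,p15,p18} U14={p7,p8,p25} U15={p8,p21,p23} U16={p2,p16,p21} U23={p18,p20,p26} U24={p3,p10,p33} U25={p13,p20,p33} U26={p2,p3,p12} U34={p1,p6,p7} U35={p9,p20,p22} U36={p6,p22,p28} U45={p8,p30,p33} U46={p3,p6,p17} U56={p21,p22,p24}
  U123={p18} U126={p2} U134={p7} U145={p8} U156={p21} U235={p20} U245={p33} U246={p3} U346={p6} U356={p22}
C dims 6,15,10; δ0: rk 6, SNF 1^5·2; δ1: rk 9, SNF 1^9
Ȟ^0 = (6 − 6) − 0 = 0, so Ȟ^0 ≅ 0
Ȟ^1 = (15 − 9) − 6 = 0 plus torsion [2], so Ȟ^1 ≅ Z/2
Ȟ^2 = (10 − 0) − 9 = 1, so Ȟ^2 ≅ Z


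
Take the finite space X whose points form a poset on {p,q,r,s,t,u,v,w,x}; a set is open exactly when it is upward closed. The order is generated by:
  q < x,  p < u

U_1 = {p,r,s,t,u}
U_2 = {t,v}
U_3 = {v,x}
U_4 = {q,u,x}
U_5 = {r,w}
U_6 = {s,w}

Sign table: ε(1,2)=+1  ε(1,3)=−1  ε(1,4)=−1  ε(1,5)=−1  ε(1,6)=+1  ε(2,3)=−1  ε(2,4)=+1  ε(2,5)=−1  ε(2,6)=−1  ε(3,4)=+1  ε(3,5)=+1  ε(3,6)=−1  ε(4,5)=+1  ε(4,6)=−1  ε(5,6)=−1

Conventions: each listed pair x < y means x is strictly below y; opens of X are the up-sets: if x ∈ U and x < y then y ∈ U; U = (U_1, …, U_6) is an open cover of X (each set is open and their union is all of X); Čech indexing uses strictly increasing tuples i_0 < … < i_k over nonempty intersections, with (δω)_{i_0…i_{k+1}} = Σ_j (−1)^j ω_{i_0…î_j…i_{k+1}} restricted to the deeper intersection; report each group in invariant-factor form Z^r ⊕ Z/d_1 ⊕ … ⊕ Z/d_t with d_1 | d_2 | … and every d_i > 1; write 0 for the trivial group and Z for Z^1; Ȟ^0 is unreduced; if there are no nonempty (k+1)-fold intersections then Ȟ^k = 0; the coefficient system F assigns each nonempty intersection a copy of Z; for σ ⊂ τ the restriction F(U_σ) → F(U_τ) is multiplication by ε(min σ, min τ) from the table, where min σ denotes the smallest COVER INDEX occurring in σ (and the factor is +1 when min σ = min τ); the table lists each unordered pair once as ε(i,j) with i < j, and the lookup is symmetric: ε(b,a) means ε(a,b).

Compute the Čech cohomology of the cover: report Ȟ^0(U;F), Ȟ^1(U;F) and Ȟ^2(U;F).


nonempty overlaps:
  U12={t} U14={u} U15={r} U16={s} U23={v} U34={x} U56={w}
C dims 6,7; δ0: rk 5, SNF 1^5
degree 0: 6−5−0 = 1 → Ȟ^0 ≅ Z
degree 1: 7−0−5 = 2 → Ȟ^1 ≅ Z^2
degree 2: 0−0−0 = 0 → Ȟ^2 ≅ 0

Ȟ^0(U;F) ≅ Z, Ȟ^1(U;F) ≅ Z^2, Ȟ^2(U;F) ≅ 0


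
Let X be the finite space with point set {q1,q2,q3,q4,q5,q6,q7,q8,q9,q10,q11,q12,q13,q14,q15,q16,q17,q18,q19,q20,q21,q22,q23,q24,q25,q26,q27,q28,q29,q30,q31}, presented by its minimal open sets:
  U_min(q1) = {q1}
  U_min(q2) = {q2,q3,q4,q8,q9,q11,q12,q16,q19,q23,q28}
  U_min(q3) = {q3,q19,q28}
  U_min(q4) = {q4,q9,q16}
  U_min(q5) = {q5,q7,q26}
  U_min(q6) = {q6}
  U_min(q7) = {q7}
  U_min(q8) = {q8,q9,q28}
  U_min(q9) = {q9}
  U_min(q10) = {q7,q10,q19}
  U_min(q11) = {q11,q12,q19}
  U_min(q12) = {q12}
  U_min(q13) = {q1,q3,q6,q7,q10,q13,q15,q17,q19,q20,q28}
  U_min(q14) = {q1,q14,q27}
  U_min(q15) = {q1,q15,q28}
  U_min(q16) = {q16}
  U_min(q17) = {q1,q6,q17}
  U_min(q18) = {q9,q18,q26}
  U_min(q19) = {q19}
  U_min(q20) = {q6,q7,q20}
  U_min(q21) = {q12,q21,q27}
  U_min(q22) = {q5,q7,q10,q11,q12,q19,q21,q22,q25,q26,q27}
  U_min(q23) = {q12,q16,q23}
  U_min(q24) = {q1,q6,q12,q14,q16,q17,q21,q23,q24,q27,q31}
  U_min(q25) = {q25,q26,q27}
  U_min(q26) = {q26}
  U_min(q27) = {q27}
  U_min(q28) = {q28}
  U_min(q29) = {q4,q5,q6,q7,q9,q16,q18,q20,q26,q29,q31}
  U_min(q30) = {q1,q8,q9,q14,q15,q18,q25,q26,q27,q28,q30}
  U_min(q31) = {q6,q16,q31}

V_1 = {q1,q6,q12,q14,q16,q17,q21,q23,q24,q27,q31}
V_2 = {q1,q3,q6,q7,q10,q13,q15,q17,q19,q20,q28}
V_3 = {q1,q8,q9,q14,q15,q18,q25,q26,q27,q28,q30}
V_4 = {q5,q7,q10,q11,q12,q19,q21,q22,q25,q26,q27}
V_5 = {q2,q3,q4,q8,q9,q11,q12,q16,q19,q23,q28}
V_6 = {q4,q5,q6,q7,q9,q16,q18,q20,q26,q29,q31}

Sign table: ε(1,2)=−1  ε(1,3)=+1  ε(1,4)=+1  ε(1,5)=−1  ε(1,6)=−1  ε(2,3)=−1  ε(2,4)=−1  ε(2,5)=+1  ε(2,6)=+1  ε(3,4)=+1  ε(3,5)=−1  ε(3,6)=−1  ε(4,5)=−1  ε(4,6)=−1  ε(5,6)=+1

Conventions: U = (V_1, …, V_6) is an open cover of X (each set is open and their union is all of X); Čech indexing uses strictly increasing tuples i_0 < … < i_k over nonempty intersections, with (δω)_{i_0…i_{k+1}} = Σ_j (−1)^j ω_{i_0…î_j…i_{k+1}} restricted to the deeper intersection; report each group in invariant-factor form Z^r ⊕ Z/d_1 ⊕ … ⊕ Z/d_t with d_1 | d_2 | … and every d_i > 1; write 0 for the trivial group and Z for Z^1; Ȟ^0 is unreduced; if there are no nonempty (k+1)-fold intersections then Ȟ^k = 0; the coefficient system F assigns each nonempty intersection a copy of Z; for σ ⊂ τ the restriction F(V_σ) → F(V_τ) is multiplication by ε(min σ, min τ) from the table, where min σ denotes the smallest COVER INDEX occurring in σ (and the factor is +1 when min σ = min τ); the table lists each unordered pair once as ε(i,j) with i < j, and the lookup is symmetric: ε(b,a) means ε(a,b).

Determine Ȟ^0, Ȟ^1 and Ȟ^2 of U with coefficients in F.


Ȟ^0 ≅ Z; Ȟ^1 ≅ 0; Ȟ^2 ≅ Z/2

nonempty intersections:
  V12={q1,q6,q17} V13={q1,q14,q27} V14={q12,q21,q27} V15={q12,q16,q23} V16={q6,q16,q31} V23={q1,q15,q28} V24={q7,q10,q19} V25={q3,q19,q28} V26={q6,q7,q20} V34={q25,q26,q27} V35={q8,q9,q28} V36={q9,q18,q26} V45={q11,q12,q19} V46={q5,q7,q26} V56={q4,q9,q16}
  V123={q1} V126={q6} V134={q27} V145={q12} V156={q16} V235={q28} V245={q19} V246={q7} V346={q26} V356={q9}
C dims 6,15,10; δ0: rk 5, SNF 1^5; δ1: rk 10, SNF 1^9·2
Ȟ^0: (6−5)−0=1 ⇒ Z
Ȟ^1: (15−10)−5=0 ⇒ 0
Ȟ^2: (10−0)−10=0 plus torsion [2] ⇒ Z/2


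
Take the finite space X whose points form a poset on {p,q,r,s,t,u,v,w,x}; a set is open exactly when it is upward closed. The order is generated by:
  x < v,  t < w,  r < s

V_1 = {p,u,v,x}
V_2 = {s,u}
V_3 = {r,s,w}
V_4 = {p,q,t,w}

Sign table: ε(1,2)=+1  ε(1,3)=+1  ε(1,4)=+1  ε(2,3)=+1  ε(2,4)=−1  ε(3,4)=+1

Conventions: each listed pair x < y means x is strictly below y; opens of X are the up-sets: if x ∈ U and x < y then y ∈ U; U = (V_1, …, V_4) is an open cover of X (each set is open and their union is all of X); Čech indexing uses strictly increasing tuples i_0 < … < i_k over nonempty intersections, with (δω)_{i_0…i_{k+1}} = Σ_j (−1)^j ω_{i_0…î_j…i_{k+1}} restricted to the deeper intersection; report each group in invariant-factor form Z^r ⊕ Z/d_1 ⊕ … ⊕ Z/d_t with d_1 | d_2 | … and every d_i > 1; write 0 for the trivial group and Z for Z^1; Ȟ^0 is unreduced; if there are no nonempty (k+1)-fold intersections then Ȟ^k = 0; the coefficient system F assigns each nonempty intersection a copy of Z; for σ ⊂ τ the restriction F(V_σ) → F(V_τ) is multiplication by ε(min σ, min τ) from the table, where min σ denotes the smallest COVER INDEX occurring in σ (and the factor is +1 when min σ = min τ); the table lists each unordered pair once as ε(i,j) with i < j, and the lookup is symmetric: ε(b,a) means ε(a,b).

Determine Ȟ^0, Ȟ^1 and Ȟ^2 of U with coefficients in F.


nerve of the cover:
  V12={u} V14={p} V23={s} V34={w}
C dims 4,4; δ0: rk 3, SNF 1^3
Ȟ^0 = (4 − 3) − 0 = 1, so Ȟ^0 ≅ Z
Ȟ^1 = (4 − 0) − 3 = 1, so Ȟ^1 ≅ Z
Ȟ^2 = (0 − 0) − 0 = 0, so Ȟ^2 ≅ 0

Ȟ^0 ≅ Z, Ȟ^1 ≅ Z and Ȟ^2 ≅ 0


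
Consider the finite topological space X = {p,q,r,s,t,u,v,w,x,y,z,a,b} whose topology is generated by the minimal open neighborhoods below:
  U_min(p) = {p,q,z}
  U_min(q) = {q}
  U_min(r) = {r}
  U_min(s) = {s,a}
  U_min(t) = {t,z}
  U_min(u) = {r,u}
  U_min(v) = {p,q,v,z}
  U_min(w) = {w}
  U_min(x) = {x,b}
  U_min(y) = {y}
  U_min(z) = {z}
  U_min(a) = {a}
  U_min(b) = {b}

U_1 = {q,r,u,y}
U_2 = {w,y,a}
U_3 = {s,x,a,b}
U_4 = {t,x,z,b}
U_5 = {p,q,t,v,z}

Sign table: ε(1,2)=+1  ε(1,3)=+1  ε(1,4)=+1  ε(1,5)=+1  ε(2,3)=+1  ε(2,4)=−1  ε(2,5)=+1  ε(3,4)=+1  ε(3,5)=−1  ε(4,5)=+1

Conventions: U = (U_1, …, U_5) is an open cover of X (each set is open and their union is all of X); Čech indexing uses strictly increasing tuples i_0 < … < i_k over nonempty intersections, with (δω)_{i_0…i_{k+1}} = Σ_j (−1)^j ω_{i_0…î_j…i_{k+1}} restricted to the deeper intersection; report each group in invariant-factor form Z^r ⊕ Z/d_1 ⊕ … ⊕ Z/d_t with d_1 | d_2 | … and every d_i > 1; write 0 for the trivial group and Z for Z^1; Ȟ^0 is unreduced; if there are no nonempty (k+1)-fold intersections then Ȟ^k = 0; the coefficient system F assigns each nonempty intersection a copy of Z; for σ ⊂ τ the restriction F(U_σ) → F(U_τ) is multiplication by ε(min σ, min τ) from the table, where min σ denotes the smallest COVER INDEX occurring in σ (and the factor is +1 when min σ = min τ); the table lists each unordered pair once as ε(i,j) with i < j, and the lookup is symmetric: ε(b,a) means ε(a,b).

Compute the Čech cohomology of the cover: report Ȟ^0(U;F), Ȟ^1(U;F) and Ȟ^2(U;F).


Ȟ^0 = Z, Ȟ^1 = Z, Ȟ^2 = 0

nerve simplices:
  U12={y} U15={q} U23={a} U34={x,b} U45={t,z}
C dims 5,5; δ0: rk 4, SNF 1^4
degree 0: 5−4−0 = 1 → Ȟ^0 ≅ Z
degree 1: 5−0−4 = 1 → Ȟ^1 ≅ Z
degree 2: 0−0−0 = 0 → Ȟ^2 ≅ 0


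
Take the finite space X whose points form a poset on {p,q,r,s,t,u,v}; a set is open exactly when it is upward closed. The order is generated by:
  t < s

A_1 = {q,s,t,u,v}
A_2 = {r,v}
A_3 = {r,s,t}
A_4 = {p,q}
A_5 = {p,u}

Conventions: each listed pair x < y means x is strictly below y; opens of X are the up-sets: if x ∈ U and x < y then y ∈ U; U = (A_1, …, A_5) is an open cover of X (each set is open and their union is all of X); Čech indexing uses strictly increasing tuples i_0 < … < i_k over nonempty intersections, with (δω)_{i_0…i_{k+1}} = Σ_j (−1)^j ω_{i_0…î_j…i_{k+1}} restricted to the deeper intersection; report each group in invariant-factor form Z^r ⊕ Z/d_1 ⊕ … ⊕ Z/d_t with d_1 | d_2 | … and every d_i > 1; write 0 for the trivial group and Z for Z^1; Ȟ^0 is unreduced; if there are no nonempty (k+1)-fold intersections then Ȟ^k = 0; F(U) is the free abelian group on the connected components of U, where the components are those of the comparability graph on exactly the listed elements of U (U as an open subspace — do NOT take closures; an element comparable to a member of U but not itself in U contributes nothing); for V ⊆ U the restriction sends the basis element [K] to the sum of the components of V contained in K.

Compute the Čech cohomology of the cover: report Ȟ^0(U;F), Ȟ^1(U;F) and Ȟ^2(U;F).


intersection data:
  A12={v} A13={s,t} A14={q} A15={u} A23={r} A45={p}
components per intersection:
  A1: {q} {s,t} {u} {v}
  A2: {r} {v}
  A3: {r} {s,t}
  A4: {p} {q}
  A5: {p} {u}
  A12: {v}
  A13: {s,t}
  A14: {q}
  A15: {u}
  A23: {r}
  A45: {p}
C dims 12,6; δ0: rk 6, SNF 1^6
Ȟ^0 = (12 − 6) − 0 = 6, so Ȟ^0 ≅ Z^6
Ȟ^1 = (6 − 0) − 6 = 0, so Ȟ^1 ≅ 0
Ȟ^2 = (0 − 0) − 0 = 0, so Ȟ^2 ≅ 0

Ȟ^0 ≅ Z^6,  Ȟ^1 ≅ 0,  Ȟ^2 ≅ 0


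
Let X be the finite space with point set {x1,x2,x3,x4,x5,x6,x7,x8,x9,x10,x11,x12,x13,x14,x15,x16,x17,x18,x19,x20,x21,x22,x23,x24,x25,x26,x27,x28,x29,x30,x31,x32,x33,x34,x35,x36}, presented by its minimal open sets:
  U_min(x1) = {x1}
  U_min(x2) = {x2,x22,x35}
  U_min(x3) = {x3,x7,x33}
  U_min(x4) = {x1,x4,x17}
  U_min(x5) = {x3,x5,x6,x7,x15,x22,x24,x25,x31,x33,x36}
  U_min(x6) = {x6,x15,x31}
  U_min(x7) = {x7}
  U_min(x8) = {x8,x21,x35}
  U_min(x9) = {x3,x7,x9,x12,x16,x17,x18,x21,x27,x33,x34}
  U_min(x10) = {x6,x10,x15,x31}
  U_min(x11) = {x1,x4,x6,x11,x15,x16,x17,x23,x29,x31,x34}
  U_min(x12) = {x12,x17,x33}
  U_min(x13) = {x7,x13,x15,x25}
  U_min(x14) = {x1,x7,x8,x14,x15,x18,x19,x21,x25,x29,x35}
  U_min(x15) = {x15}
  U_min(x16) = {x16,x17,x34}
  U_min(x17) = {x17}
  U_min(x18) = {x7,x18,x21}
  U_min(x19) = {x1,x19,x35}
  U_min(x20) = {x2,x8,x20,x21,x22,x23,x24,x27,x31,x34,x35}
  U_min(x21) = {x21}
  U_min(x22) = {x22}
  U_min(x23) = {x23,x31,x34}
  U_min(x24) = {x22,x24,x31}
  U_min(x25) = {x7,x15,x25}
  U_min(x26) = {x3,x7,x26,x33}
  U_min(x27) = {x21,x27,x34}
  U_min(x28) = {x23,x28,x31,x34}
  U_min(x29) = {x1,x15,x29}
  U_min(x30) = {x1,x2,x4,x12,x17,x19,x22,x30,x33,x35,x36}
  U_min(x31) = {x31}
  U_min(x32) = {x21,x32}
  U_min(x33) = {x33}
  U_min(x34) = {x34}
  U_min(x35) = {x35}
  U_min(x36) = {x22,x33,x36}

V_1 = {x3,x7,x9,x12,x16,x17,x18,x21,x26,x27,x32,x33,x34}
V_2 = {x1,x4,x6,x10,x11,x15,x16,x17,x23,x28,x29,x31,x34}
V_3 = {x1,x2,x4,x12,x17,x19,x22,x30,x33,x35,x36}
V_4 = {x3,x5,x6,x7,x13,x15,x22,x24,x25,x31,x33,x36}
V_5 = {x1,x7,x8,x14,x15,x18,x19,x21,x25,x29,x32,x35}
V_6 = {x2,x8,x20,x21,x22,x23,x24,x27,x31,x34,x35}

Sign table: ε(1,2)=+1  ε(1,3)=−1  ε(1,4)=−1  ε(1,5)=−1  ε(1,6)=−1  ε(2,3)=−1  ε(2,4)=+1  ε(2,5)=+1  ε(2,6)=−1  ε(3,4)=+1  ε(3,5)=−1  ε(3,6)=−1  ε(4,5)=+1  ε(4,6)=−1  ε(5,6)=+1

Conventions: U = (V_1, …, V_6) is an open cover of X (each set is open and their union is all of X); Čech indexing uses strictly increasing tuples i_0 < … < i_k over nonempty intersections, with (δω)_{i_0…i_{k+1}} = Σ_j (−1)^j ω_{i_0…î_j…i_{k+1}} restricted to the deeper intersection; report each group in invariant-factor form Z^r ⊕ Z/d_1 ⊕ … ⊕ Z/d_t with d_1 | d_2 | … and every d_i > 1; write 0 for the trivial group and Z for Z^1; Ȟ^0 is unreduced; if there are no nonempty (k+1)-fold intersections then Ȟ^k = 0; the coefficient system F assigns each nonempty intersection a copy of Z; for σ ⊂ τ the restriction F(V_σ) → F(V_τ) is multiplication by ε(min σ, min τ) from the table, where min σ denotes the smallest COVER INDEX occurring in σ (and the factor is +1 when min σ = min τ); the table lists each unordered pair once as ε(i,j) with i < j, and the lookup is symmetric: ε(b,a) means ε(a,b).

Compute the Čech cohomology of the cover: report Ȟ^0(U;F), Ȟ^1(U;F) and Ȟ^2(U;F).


nonempty overlaps:
  V12={x16,x17,x34} V13={x12,x17,x33} V14={x3,x7,x33} V15={x7,x18,x21,x32} V16={x21,x27,x34} V23={x1,x4,x17} V24={x6,x15,x31} V25={x1,x15,x29} V26={x23,x31,x34} V34={x22,x33,x36} V35={x1,x19,x35} V36={x2,x22,x35} V45={x7,x15,x25} V46={x22,x24,x31} V56={x8,x21,x35}
  V123={x17} V126={x34} V134={x33} V145={x7} V156={x21} V235={x1} V245={x15} V246={x31} V346={x22} V356={x35}
C dims 6,15,10; δ0: rk 6, SNF 1^5·2; δ1: rk 9, SNF 1^9
degree 0: 6−6−0 = 0 → Ȟ^0 ≅ 0
degree 1: 15−9−6 = 0 plus torsion [2] → Ȟ^1 ≅ Z/2
degree 2: 10−0−9 = 1 → Ȟ^2 ≅ Z

Ȟ^0 ≅ 0, Ȟ^1 ≅ Z/2, Ȟ^2 ≅ Z


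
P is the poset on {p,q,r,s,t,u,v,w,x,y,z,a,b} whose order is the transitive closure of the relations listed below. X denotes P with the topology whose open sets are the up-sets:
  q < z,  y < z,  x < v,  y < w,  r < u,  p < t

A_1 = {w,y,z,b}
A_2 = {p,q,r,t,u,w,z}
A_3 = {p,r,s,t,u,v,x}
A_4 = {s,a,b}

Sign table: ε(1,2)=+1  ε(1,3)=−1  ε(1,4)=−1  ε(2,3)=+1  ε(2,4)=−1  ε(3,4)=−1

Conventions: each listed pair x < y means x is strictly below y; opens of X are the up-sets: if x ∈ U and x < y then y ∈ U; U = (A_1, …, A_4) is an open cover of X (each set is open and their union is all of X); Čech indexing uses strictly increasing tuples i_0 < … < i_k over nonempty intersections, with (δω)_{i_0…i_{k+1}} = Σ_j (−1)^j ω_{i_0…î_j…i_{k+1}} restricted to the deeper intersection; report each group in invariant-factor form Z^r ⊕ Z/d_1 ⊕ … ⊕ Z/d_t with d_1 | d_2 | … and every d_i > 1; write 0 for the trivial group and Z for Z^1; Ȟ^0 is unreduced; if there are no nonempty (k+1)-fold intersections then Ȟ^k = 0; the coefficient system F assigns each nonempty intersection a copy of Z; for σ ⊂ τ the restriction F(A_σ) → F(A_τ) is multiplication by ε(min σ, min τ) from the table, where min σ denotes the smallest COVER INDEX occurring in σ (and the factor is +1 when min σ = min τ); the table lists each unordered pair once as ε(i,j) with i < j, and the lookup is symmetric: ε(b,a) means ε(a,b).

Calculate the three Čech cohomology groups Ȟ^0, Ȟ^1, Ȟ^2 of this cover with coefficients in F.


Ȟ^0 ≅ Z,  Ȟ^1 ≅ Z,  Ȟ^2 ≅ 0

nonempty intersections:
  A12={w,z} A14={b} A23={p,r,t,u} A34={s}
C dims 4,4; δ0: rk 3, SNF 1^3
Ȟ^0: (4−3)−0=1 ⇒ Z
Ȟ^1: (4−0)−3=1 ⇒ Z
Ȟ^2: (0−0)−0=0 ⇒ 0


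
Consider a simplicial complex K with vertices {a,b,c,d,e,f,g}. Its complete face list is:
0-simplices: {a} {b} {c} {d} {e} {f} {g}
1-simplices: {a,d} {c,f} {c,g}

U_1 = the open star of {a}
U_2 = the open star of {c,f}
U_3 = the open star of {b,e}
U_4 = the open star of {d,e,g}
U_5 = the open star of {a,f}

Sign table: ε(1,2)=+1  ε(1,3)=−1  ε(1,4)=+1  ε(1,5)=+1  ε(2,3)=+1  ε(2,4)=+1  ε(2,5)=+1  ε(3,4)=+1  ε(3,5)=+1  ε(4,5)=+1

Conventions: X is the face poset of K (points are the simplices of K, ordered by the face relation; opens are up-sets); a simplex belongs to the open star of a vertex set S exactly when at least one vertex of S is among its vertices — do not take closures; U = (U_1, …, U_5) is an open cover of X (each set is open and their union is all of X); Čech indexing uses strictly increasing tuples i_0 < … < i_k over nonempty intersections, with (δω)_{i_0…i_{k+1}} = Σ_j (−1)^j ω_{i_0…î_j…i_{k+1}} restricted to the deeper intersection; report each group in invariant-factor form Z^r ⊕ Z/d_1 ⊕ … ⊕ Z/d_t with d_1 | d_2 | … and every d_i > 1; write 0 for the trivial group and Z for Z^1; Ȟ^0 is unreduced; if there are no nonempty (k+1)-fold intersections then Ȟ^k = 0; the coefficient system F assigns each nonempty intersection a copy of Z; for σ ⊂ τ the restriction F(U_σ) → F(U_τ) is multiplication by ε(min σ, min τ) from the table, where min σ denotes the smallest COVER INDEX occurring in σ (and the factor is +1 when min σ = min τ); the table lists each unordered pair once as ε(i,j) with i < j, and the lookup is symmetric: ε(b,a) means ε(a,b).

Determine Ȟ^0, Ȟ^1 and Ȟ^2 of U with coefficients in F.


cover nerve:
  U1={{a},{a,d}} U2={{c},{f},{c,f},{c,g}} U3={{b},{e}} U4={{d},{e},{g},{a,d},{c,g}} U5={{a},{f},{a,d},{c,f}}
  U14={{a,d}} U15={{a},{a,d}} U24={{c,g}} U25={{f},{c,f}} U34={{e}} U45={{a,d}}
  U145={{a,d}}
C dims 5,6,1; δ0: rk 4, SNF 1^4; δ1: rk 1, SNF 1^1
Ȟ^0: (5−4)−0=1 ⇒ Z
Ȟ^1: (6−1)−4=1 ⇒ Z
Ȟ^2: (1−0)−1=0 ⇒ 0

Ȟ^0 ≅ Z,  Ȟ^1 ≅ Z,  Ȟ^2 ≅ 0
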